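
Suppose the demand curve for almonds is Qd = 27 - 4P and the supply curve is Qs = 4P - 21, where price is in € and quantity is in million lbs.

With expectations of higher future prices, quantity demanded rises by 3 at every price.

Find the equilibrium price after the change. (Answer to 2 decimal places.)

6.38

Original equilibrium: 27 - 4P = 4P - 21 gives 48 = 8P, so P = 6 and Q = 3.
The shock moves the curves to Qd = 30 - 4P and Qs = 4P - 21.
Setting them equal: 30 - 4P = 4P - 21 → 51 = 8P, so P = 6.375 and Q = 4.5.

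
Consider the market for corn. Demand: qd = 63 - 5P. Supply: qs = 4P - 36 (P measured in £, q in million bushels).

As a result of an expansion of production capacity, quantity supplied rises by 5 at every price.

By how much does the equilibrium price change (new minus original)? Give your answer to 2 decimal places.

-0.56

Before the shock: 63 - 5P = 4P - 36 ⇒ 99 = 9P ⇒ P = 11, q = 8.
With the change applied: demand qd = 63 - 5P, supply qs = 4P - 31.
Clearing the new market: 63 - 5P = 4P - 31, so P = 94/9 ≈ 10.4444 and q = 97/9 ≈ 10.7778.
ΔP = 10.4444 − 11 = -0.56.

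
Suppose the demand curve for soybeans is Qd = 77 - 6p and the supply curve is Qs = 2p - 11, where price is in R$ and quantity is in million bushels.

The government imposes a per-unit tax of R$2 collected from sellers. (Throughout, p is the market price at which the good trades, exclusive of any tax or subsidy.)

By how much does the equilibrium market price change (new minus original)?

+0.5

Before the shock: 77 - 6p = 2p - 11 ⇒ 88 = 8p ⇒ p = 11, Q = 11.
Since sellers keep the price net of the tax, the effective supply curve becomes Qs = 2p - 15.
Clearing the new market: 77 - 6p = 2p - 15, so p = 11.5 and Q = 8.
Δp = 11.5 − 11 = +0.5.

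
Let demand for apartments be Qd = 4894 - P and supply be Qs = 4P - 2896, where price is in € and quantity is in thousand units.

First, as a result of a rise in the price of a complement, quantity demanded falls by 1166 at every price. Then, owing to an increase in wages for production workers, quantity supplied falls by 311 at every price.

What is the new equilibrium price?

Before the shock: 4894 - P = 4P - 2896 ⇒ 7790 = 5P ⇒ P = 1558, Q = 3336.
With the change applied: demand Qd = 3728 - P, supply Qs = 4P - 3207.
Setting them equal: 3728 - P = 4P - 3207 → 6935 = 5P, so P = 1387 and Q = 2341.

1387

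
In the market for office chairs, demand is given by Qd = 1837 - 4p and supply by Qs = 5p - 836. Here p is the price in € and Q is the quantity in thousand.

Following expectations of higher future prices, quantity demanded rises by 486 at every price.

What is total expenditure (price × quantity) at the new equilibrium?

322569

Original equilibrium: 1837 - 4p = 5p - 836 gives 2673 = 9p, so p = 297 and Q = 649.
After the shift, demand is Qd = 2323 - 4p and supply is Qs = 5p - 836.
New equilibrium: 2323 - 4p = 5p - 836 ⇒ 3159 = 9p ⇒ p = 351, Q = 919.
New expenditure = 351 × 919 = 322569.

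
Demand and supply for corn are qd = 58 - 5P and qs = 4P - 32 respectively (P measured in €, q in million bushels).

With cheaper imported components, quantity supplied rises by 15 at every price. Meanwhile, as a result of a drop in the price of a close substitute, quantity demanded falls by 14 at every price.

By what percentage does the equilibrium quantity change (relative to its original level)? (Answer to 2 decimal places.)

Initially, 58 - 5P = 4P - 32, so 90 = 9P and P = 10, q = 8.
The shock moves the curves to qd = 44 - 5P and qs = 4P - 17.
New equilibrium: 44 - 5P = 4P - 17 ⇒ 61 = 9P ⇒ P = 61/9 ≈ 6.7778, q = 91/9 ≈ 10.1111.
%Δq = (10.1111 − 8) / 8 × 100 = +26.39%.

+26.39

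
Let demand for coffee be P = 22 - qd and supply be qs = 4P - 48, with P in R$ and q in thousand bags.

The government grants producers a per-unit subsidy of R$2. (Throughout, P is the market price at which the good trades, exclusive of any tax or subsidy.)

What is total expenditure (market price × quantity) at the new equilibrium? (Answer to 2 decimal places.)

119.04

Before the shock: 22 - P = 4P - 48 ⇒ 70 = 5P ⇒ P = 14, q = 8.
Since sellers receive the price plus the subsidy, the effective supply curve becomes qs = 4P - 40.
Clearing the new market: 22 - P = 4P - 40, so P = 12.4 and q = 9.6.
New expenditure = 12.4 × 9.6 = 119.04.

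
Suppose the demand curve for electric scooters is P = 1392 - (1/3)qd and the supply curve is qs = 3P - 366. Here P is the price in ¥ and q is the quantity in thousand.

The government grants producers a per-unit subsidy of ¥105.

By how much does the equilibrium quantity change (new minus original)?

+157.5

Initially, 4176 - 3P = 3P - 366, so 4542 = 6P and P = 757, q = 1905.
Since sellers receive the price plus the subsidy, the effective supply curve becomes qs = 3P - 51.
Setting them equal: 4176 - 3P = 3P - 51 → 4227 = 6P, so P = 704.5 and q = 2062.5.
Δq = 2062.5 − 1905 = +157.5.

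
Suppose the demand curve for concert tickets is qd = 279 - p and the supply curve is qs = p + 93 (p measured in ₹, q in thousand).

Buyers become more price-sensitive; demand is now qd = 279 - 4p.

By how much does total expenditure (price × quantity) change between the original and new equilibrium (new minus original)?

Solve the original market: 279 - p = p + 93, hence p = 93 and q = 186.
With the change applied: demand qd = 279 - 4p, supply qs = p + 93.
Clearing the new market: 279 - 4p = p + 93, so p = 37.2 and q = 130.2.
Expenditure moves from 93×186 = 17298 to 37.2×130.2 = 4843.44; change = -12454.56.

-12454.56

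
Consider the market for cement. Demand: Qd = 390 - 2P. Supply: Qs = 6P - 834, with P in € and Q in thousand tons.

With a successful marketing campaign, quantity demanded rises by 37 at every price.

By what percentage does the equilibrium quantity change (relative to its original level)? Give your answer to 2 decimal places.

+33.04

Original equilibrium: 390 - 2P = 6P - 834 gives 1224 = 8P, so P = 153 and Q = 84.
With the change applied: demand Qd = 427 - 2P, supply Qs = 6P - 834.
Clearing the new market: 427 - 2P = 6P - 834, so P = 157.625 and Q = 111.75.
%ΔQ = (111.75 − 84) / 84 × 100 = +33.04%.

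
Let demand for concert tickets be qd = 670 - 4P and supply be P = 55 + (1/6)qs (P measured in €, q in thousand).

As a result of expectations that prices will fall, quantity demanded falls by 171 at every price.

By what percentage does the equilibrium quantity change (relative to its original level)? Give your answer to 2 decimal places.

Initially, 670 - 4P = 6P - 330, so 1000 = 10P and P = 100, q = 270.
With the change applied: demand qd = 499 - 4P, supply qs = 6P - 330.
New equilibrium: 499 - 4P = 6P - 330 ⇒ 829 = 10P ⇒ P = 82.9, q = 167.4.
%Δq = (167.4 − 270) / 270 × 100 = -38.00%.

-38.00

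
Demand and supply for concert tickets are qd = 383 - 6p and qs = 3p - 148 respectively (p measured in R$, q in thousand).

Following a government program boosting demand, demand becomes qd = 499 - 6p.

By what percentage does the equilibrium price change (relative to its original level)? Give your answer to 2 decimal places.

Initially, 383 - 6p = 3p - 148, so 531 = 9p and p = 59, q = 29.
The shock moves the curves to qd = 499 - 6p and qs = 3p - 148.
Equate the new curves: 499 - 6p = 3p - 148, giving 647 = 9p, p = 647/9 ≈ 71.8889, q = 203/3 ≈ 67.6667.
%Δp = (71.8889 − 59) / 59 × 100 = +21.85%.

+21.85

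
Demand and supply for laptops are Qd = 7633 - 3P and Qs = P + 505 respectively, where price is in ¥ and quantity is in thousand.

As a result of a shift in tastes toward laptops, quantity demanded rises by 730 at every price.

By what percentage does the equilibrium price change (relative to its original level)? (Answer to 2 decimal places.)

+10.24

Solve the original market: 7633 - 3P = P + 505, hence P = 1782 and Q = 2287.
The shock moves the curves to Qd = 8363 - 3P and Qs = P + 505.
New equilibrium: 8363 - 3P = P + 505 ⇒ 7858 = 4P ⇒ P = 1964.5, Q = 2469.5.
%ΔP = (1964.5 − 1782) / 1782 × 100 = +10.24%.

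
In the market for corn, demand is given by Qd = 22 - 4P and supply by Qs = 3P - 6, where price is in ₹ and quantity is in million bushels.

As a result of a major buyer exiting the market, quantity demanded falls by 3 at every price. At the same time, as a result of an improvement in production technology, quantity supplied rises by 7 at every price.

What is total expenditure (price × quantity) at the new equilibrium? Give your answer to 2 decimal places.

22.41

Original equilibrium: 22 - 4P = 3P - 6 gives 28 = 7P, so P = 4 and Q = 6.
With the change applied: demand Qd = 19 - 4P, supply Qs = 3P + 1.
Equate the new curves: 19 - 4P = 3P + 1, giving 18 = 7P, P = 18/7 ≈ 2.5714, Q = 61/7 ≈ 8.7143.
New expenditure = 2.5714 × 8.7143 = 22.41.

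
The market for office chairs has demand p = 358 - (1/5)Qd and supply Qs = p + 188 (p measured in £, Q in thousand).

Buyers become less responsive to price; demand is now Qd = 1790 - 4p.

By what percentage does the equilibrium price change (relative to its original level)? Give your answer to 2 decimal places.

Original equilibrium: 1790 - 5p = p + 188 gives 1602 = 6p, so p = 267 and Q = 455.
With the change applied: demand Qd = 1790 - 4p, supply Qs = p + 188.
Setting them equal: 1790 - 4p = p + 188 → 1602 = 5p, so p = 320.4 and Q = 508.4.
%Δp = (320.4 − 267) / 267 × 100 = +20.00%.

+20.00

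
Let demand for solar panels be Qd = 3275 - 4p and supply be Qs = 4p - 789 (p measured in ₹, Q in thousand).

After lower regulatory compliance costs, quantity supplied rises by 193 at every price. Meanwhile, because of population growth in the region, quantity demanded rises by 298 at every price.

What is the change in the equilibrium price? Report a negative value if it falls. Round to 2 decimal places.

Solve the original market: 3275 - 4p = 4p - 789, hence p = 508 and Q = 1243.
With the change applied: demand Qd = 3573 - 4p, supply Qs = 4p - 596.
Equate the new curves: 3573 - 4p = 4p - 596, giving 4169 = 8p, p = 521.125, Q = 1488.5.
Δp = 521.125 − 508 = +13.13.

+13.13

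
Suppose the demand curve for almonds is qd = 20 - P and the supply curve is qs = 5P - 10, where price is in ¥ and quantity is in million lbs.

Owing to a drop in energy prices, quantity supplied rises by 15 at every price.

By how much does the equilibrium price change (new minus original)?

-2.5

Initially, 20 - P = 5P - 10, so 30 = 6P and P = 5, q = 15.
The new curves are qd = 20 - P (demand) and qs = 5P + 5 (supply).
New equilibrium: 20 - P = 5P + 5 ⇒ 15 = 6P ⇒ P = 2.5, q = 17.5.
ΔP = 2.5 − 5 = -2.5.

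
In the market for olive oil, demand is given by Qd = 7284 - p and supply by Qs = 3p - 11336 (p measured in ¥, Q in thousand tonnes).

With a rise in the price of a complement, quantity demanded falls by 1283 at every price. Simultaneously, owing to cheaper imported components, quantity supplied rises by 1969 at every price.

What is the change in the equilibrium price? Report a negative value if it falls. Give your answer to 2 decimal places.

Initially, 7284 - p = 3p - 11336, so 18620 = 4p and p = 4655, Q = 2629.
The new curves are Qd = 6001 - p (demand) and Qs = 3p - 9367 (supply).
Equate the new curves: 6001 - p = 3p - 9367, giving 15368 = 4p, p = 3842, Q = 2159.
Δp = 3842 − 4655 = -813.00.

-813.00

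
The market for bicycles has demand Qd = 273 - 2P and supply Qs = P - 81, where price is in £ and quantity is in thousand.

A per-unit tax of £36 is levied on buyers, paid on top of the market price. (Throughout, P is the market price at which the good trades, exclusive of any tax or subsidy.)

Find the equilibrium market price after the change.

94

Initially, 273 - 2P = P - 81, so 354 = 3P and P = 118, Q = 37.
Since buyers pay the price plus the tax, the effective demand curve becomes Qd = 201 - 2P.
New equilibrium: 201 - 2P = P - 81 ⇒ 282 = 3P ⇒ P = 94, Q = 13.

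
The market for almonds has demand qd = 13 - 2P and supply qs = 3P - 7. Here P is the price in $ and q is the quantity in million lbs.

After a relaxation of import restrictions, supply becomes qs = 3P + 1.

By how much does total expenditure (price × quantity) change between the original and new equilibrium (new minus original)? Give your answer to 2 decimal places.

Solve the original market: 13 - 2P = 3P - 7, hence P = 4 and q = 5.
The new curves are qd = 13 - 2P (demand) and qs = 3P + 1 (supply).
New equilibrium: 13 - 2P = 3P + 1 ⇒ 12 = 5P ⇒ P = 2.4, q = 8.2.
Expenditure moves from 4×5 = 20 to 2.4×8.2 = 19.68; change = -0.32.

-0.32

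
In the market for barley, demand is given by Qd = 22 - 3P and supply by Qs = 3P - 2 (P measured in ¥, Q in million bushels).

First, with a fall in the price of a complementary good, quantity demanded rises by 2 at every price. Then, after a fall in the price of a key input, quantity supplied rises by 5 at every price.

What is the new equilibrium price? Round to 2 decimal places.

3.50

Solve the original market: 22 - 3P = 3P - 2, hence P = 4 and Q = 10.
After the shift, demand is Qd = 24 - 3P and supply is Qs = 3P + 3.
Setting them equal: 24 - 3P = 3P + 3 → 21 = 6P, so P = 3.5 and Q = 13.5.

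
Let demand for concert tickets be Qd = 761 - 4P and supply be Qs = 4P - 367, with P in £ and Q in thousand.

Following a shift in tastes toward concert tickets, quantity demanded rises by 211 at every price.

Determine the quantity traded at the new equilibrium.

Before the shock: 761 - 4P = 4P - 367 ⇒ 1128 = 8P ⇒ P = 141, Q = 197.
With the change applied: demand Qd = 972 - 4P, supply Qs = 4P - 367.
New equilibrium: 972 - 4P = 4P - 367 ⇒ 1339 = 8P ⇒ P = 167.375, Q = 302.5.

302.5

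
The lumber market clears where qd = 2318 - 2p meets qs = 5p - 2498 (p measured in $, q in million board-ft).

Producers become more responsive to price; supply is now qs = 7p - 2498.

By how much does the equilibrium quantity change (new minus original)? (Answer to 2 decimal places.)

+305.78

Initially, 2318 - 2p = 5p - 2498, so 4816 = 7p and p = 688, q = 942.
After the shift, demand is qd = 2318 - 2p and supply is qs = 7p - 2498.
Setting them equal: 2318 - 2p = 7p - 2498 → 4816 = 9p, so p = 4816/9 ≈ 535.1111 and q = 11230/9 ≈ 1247.7778.
Δq = 1247.7778 − 942 = +305.78.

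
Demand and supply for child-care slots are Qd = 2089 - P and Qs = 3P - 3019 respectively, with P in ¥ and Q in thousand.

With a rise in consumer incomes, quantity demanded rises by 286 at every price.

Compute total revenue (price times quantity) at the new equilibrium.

Solve the original market: 2089 - P = 3P - 3019, hence P = 1277 and Q = 812.
The shock moves the curves to Qd = 2375 - P and Qs = 3P - 3019.
Clearing the new market: 2375 - P = 3P - 3019, so P = 1348.5 and Q = 1026.5.
New expenditure = 1348.5 × 1026.5 = 1384235.25.

1384235.25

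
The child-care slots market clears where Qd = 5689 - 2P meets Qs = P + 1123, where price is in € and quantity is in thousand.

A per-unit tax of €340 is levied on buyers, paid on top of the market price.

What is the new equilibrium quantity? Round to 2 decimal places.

2418.33

Initially, 5689 - 2P = P + 1123, so 4566 = 3P and P = 1522, Q = 2645.
Since buyers pay the price plus the tax, the effective demand curve becomes Qd = 5009 - 2P.
Clearing the new market: 5009 - 2P = P + 1123, so P = 3886/3 ≈ 1295.3333 and Q = 7255/3 ≈ 2418.3333.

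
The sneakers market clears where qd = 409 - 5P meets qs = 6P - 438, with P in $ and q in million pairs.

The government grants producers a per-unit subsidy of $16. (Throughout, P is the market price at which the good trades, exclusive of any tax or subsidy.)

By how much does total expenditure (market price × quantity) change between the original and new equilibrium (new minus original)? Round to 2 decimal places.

Before the shock: 409 - 5P = 6P - 438 ⇒ 847 = 11P ⇒ P = 77, q = 24.
Since sellers receive the price plus the subsidy, the effective supply curve becomes qs = 6P - 342.
Setting them equal: 409 - 5P = 6P - 342 → 751 = 11P, so P = 751/11 ≈ 68.2727 and q = 744/11 ≈ 67.6364.
Expenditure moves from 77×24 = 1848 to 68.2727×67.6364 = 4617.7190; change = +2769.72.

+2769.72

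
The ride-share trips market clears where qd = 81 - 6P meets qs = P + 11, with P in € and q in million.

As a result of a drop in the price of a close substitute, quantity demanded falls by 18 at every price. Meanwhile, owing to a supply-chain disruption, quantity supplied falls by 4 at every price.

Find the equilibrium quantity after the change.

15

Before the shock: 81 - 6P = P + 11 ⇒ 70 = 7P ⇒ P = 10, q = 21.
After the shift, demand is qd = 63 - 6P and supply is qs = P + 7.
Setting them equal: 63 - 6P = P + 7 → 56 = 7P, so P = 8 and q = 15.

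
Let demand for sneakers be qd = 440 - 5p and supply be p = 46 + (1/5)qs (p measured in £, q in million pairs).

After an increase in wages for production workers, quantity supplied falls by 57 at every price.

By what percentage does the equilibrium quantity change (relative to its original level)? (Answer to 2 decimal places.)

-27.14

Original equilibrium: 440 - 5p = 5p - 230 gives 670 = 10p, so p = 67 and q = 105.
The shock moves the curves to qd = 440 - 5p and qs = 5p - 287.
Equate the new curves: 440 - 5p = 5p - 287, giving 727 = 10p, p = 72.7, q = 76.5.
%Δq = (76.5 − 105) / 105 × 100 = -27.14%.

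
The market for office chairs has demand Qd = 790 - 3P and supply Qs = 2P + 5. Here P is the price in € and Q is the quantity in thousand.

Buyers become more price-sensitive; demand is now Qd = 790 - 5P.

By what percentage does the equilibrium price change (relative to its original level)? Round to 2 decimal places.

-28.57

Before the shock: 790 - 3P = 2P + 5 ⇒ 785 = 5P ⇒ P = 157, Q = 319.
The new curves are Qd = 790 - 5P (demand) and Qs = 2P + 5 (supply).
Clearing the new market: 790 - 5P = 2P + 5, so P = 785/7 ≈ 112.1429 and Q = 1605/7 ≈ 229.2857.
%ΔP = (112.1429 − 157) / 157 × 100 = -28.57%.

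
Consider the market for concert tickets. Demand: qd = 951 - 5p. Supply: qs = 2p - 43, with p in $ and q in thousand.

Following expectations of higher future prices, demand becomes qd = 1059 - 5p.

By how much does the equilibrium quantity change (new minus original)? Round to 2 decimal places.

+30.86

Original equilibrium: 951 - 5p = 2p - 43 gives 994 = 7p, so p = 142 and q = 241.
The shock moves the curves to qd = 1059 - 5p and qs = 2p - 43.
New equilibrium: 1059 - 5p = 2p - 43 ⇒ 1102 = 7p ⇒ p = 1102/7 ≈ 157.4286, q = 1903/7 ≈ 271.8571.
Δq = 271.8571 − 241 = +30.86.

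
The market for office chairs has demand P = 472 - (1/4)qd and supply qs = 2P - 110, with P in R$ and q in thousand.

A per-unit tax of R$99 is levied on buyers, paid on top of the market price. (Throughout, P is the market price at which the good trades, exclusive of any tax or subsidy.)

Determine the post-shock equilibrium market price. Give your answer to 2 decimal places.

Initially, 1888 - 4P = 2P - 110, so 1998 = 6P and P = 333, q = 556.
Since buyers pay the price plus the tax, the effective demand curve becomes qd = 1492 - 4P.
Clearing the new market: 1492 - 4P = 2P - 110, so P = 267 and q = 424.

267.00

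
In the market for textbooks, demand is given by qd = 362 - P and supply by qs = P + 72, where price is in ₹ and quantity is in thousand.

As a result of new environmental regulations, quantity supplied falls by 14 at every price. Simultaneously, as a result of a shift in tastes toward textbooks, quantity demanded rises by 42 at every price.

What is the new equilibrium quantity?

Before the shock: 362 - P = P + 72 ⇒ 290 = 2P ⇒ P = 145, q = 217.
The new curves are qd = 404 - P (demand) and qs = P + 58 (supply).
Setting them equal: 404 - P = P + 58 → 346 = 2P, so P = 173 and q = 231.

231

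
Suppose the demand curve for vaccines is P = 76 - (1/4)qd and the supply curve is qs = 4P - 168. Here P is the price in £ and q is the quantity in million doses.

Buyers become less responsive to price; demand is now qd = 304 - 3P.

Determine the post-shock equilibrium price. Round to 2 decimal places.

Before the shock: 304 - 4P = 4P - 168 ⇒ 472 = 8P ⇒ P = 59, q = 68.
After the shift, demand is qd = 304 - 3P and supply is qs = 4P - 168.
New equilibrium: 304 - 3P = 4P - 168 ⇒ 472 = 7P ⇒ P = 472/7 ≈ 67.4286, q = 712/7 ≈ 101.7143.

67.43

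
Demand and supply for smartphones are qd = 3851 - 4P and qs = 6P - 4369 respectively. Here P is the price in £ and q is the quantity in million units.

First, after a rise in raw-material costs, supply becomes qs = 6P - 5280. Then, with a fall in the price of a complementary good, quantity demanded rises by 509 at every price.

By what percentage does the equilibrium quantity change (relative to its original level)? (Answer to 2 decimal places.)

-10.48

Before the shock: 3851 - 4P = 6P - 4369 ⇒ 8220 = 10P ⇒ P = 822, q = 563.
With the change applied: demand qd = 4360 - 4P, supply qs = 6P - 5280.
Clearing the new market: 4360 - 4P = 6P - 5280, so P = 964 and q = 504.
%Δq = (504 − 563) / 563 × 100 = -10.48%.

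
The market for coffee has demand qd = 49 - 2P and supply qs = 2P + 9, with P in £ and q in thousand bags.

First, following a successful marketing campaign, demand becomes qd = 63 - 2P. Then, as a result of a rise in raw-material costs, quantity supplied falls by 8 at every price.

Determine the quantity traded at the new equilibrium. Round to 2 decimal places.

32.00

Original equilibrium: 49 - 2P = 2P + 9 gives 40 = 4P, so P = 10 and q = 29.
The new curves are qd = 63 - 2P (demand) and qs = 2P + 1 (supply).
New equilibrium: 63 - 2P = 2P + 1 ⇒ 62 = 4P ⇒ P = 15.5, q = 32.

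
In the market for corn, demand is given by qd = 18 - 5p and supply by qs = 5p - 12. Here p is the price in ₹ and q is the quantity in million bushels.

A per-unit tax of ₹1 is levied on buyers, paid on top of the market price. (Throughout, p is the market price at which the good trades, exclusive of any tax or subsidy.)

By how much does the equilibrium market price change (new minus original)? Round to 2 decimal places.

Initially, 18 - 5p = 5p - 12, so 30 = 10p and p = 3, q = 3.
Since buyers pay the price plus the tax, the effective demand curve becomes qd = 13 - 5p.
New equilibrium: 13 - 5p = 5p - 12 ⇒ 25 = 10p ⇒ p = 2.5, q = 0.5.
Δp = 2.5 − 3 = -0.50.

-0.50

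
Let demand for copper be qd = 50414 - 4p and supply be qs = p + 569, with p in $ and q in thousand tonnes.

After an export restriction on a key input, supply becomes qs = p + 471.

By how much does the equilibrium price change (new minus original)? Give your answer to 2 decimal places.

Before the shock: 50414 - 4p = p + 569 ⇒ 49845 = 5p ⇒ p = 9969, q = 10538.
With the change applied: demand qd = 50414 - 4p, supply qs = p + 471.
Setting them equal: 50414 - 4p = p + 471 → 49943 = 5p, so p = 9988.6 and q = 10459.6.
Δp = 9988.6 − 9969 = +19.60.

+19.60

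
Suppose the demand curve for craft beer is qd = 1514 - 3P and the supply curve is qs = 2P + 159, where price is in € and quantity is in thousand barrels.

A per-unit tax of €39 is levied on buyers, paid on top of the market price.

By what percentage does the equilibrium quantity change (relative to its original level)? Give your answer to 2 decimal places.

-6.68

Before the shock: 1514 - 3P = 2P + 159 ⇒ 1355 = 5P ⇒ P = 271, q = 701.
Since buyers pay the price plus the tax, the effective demand curve becomes qd = 1397 - 3P.
Setting them equal: 1397 - 3P = 2P + 159 → 1238 = 5P, so P = 247.6 and q = 654.2.
%Δq = (654.2 − 701) / 701 × 100 = -6.68%.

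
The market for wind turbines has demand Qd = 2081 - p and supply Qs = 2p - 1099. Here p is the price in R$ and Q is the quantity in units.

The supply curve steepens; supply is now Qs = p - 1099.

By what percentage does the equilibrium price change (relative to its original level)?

+50

Before the shock: 2081 - p = 2p - 1099 ⇒ 3180 = 3p ⇒ p = 1060, Q = 1021.
The shock moves the curves to Qd = 2081 - p and Qs = p - 1099.
Equate the new curves: 2081 - p = p - 1099, giving 3180 = 2p, p = 1590, Q = 491.
%Δp = (1590 − 1060) / 1060 × 100 = +50%.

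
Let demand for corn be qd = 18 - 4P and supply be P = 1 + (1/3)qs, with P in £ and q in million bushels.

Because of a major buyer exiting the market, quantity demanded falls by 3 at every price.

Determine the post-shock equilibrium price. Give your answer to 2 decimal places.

Before the shock: 18 - 4P = 3P - 3 ⇒ 21 = 7P ⇒ P = 3, q = 6.
With the change applied: demand qd = 15 - 4P, supply qs = 3P - 3.
New equilibrium: 15 - 4P = 3P - 3 ⇒ 18 = 7P ⇒ P = 18/7 ≈ 2.5714, q = 33/7 ≈ 4.7143.

2.57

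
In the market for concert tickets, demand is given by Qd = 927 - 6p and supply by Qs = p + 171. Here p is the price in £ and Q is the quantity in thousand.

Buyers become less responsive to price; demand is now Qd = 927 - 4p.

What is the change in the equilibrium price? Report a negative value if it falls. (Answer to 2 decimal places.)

+43.20

Initially, 927 - 6p = p + 171, so 756 = 7p and p = 108, Q = 279.
The new curves are Qd = 927 - 4p (demand) and Qs = p + 171 (supply).
Equate the new curves: 927 - 4p = p + 171, giving 756 = 5p, p = 151.2, Q = 322.2.
Δp = 151.2 − 108 = +43.20.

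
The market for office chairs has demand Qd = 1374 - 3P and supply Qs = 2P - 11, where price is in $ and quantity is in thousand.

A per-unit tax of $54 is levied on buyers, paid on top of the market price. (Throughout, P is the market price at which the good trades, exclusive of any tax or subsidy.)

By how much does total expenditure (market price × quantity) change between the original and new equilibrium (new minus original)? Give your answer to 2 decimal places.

-33443.28

Solve the original market: 1374 - 3P = 2P - 11, hence P = 277 and Q = 543.
Since buyers pay the price plus the tax, the effective demand curve becomes Qd = 1212 - 3P.
Setting them equal: 1212 - 3P = 2P - 11 → 1223 = 5P, so P = 244.6 and Q = 478.2.
Expenditure moves from 277×543 = 150411 to 244.6×478.2 = 116967.72; change = -33443.28.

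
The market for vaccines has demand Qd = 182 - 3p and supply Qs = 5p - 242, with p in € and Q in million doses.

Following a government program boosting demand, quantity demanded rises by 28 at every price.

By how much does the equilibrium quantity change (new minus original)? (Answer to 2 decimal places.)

Original equilibrium: 182 - 3p = 5p - 242 gives 424 = 8p, so p = 53 and Q = 23.
After the shift, demand is Qd = 210 - 3p and supply is Qs = 5p - 242.
Setting them equal: 210 - 3p = 5p - 242 → 452 = 8p, so p = 56.5 and Q = 40.5.
ΔQ = 40.5 − 23 = +17.50.

+17.50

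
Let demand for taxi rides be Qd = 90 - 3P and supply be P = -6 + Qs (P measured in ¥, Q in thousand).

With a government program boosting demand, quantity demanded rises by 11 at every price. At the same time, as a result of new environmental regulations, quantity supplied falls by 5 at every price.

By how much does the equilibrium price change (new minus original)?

Initially, 90 - 3P = P + 6, so 84 = 4P and P = 21, Q = 27.
The shock moves the curves to Qd = 101 - 3P and Qs = P + 1.
Clearing the new market: 101 - 3P = P + 1, so P = 25 and Q = 26.
ΔP = 25 − 21 = +4.

+4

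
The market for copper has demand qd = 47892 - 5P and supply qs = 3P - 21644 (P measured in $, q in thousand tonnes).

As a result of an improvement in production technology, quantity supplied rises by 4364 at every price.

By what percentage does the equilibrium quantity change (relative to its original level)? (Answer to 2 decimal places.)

+61.54

Before the shock: 47892 - 5P = 3P - 21644 ⇒ 69536 = 8P ⇒ P = 8692, q = 4432.
After the shift, demand is qd = 47892 - 5P and supply is qs = 3P - 17280.
Equate the new curves: 47892 - 5P = 3P - 17280, giving 65172 = 8P, P = 8146.5, q = 7159.5.
%Δq = (7159.5 − 4432) / 4432 × 100 = +61.54%.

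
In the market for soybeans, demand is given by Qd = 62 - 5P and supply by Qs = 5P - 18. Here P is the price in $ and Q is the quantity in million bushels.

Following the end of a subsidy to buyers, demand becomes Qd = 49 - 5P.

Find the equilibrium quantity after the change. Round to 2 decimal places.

Initially, 62 - 5P = 5P - 18, so 80 = 10P and P = 8, Q = 22.
After the shift, demand is Qd = 49 - 5P and supply is Qs = 5P - 18.
Equate the new curves: 49 - 5P = 5P - 18, giving 67 = 10P, P = 6.7, Q = 15.5.

15.50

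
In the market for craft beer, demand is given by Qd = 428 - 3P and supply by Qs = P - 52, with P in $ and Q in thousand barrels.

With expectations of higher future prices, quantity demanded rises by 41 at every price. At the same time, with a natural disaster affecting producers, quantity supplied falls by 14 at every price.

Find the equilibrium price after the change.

Initially, 428 - 3P = P - 52, so 480 = 4P and P = 120, Q = 68.
The shock moves the curves to Qd = 469 - 3P and Qs = P - 66.
Equate the new curves: 469 - 3P = P - 66, giving 535 = 4P, P = 133.75, Q = 67.75.

133.75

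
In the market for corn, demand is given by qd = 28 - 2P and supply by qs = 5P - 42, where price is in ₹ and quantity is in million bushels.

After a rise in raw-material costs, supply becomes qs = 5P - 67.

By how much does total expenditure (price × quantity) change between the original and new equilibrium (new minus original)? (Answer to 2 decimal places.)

Before the shock: 28 - 2P = 5P - 42 ⇒ 70 = 7P ⇒ P = 10, q = 8.
With the change applied: demand qd = 28 - 2P, supply qs = 5P - 67.
New equilibrium: 28 - 2P = 5P - 67 ⇒ 95 = 7P ⇒ P = 95/7 ≈ 13.5714, q = 6/7 ≈ 0.8571.
Expenditure moves from 10×8 = 80 to 13.5714×0.8571 = 11.6327; change = -68.37.

-68.37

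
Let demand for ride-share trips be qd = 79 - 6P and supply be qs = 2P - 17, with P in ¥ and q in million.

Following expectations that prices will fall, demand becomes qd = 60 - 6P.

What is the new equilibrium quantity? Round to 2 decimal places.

2.25

Initially, 79 - 6P = 2P - 17, so 96 = 8P and P = 12, q = 7.
The shock moves the curves to qd = 60 - 6P and qs = 2P - 17.
Setting them equal: 60 - 6P = 2P - 17 → 77 = 8P, so P = 9.625 and q = 2.25.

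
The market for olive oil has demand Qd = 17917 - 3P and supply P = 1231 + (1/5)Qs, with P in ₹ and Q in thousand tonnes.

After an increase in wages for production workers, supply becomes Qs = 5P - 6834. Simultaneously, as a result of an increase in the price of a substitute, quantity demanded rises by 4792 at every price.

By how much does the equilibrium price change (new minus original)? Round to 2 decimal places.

Initially, 17917 - 3P = 5P - 6155, so 24072 = 8P and P = 3009, Q = 8890.
The new curves are Qd = 22709 - 3P (demand) and Qs = 5P - 6834 (supply).
Setting them equal: 22709 - 3P = 5P - 6834 → 29543 = 8P, so P = 3692.875 and Q = 11630.375.
ΔP = 3692.875 − 3009 = +683.88.

+683.88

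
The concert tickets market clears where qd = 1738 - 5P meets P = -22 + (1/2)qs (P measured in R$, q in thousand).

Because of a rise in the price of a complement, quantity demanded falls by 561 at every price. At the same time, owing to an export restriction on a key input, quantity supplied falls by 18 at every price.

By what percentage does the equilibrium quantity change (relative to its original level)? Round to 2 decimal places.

-32.79

Original equilibrium: 1738 - 5P = 2P + 44 gives 1694 = 7P, so P = 242 and q = 528.
With the change applied: demand qd = 1177 - 5P, supply qs = 2P + 26.
Equate the new curves: 1177 - 5P = 2P + 26, giving 1151 = 7P, P = 1151/7 ≈ 164.4286, q = 2484/7 ≈ 354.8571.
%Δq = (354.8571 − 528) / 528 × 100 = -32.79%.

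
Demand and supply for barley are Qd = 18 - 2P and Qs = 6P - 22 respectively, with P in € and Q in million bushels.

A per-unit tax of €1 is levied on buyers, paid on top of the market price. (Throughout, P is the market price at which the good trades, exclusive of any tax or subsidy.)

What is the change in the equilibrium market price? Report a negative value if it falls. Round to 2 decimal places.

Solve the original market: 18 - 2P = 6P - 22, hence P = 5 and Q = 8.
Since buyers pay the price plus the tax, the effective demand curve becomes Qd = 16 - 2P.
Clearing the new market: 16 - 2P = 6P - 22, so P = 4.75 and Q = 6.5.
ΔP = 4.75 − 5 = -0.25.

-0.25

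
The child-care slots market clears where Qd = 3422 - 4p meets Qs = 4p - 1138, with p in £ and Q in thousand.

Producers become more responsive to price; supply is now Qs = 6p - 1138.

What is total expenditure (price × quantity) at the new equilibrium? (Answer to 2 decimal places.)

728688.00

Original equilibrium: 3422 - 4p = 4p - 1138 gives 4560 = 8p, so p = 570 and Q = 1142.
After the shift, demand is Qd = 3422 - 4p and supply is Qs = 6p - 1138.
Clearing the new market: 3422 - 4p = 6p - 1138, so p = 456 and Q = 1598.
New expenditure = 456 × 1598 = 728688.00.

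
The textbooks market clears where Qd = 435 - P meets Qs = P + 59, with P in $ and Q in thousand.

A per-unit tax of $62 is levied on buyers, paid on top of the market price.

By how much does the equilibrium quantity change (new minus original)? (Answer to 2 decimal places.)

-31.00

Before the shock: 435 - P = P + 59 ⇒ 376 = 2P ⇒ P = 188, Q = 247.
Since buyers pay the price plus the tax, the effective demand curve becomes Qd = 373 - P.
New equilibrium: 373 - P = P + 59 ⇒ 314 = 2P ⇒ P = 157, Q = 216.
ΔQ = 216 − 247 = -31.00.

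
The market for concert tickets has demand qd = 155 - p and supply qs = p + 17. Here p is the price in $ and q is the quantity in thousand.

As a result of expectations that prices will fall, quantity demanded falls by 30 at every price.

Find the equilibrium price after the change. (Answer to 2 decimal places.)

Solve the original market: 155 - p = p + 17, hence p = 69 and q = 86.
The shock moves the curves to qd = 125 - p and qs = p + 17.
Setting them equal: 125 - p = p + 17 → 108 = 2p, so p = 54 and q = 71.

54.00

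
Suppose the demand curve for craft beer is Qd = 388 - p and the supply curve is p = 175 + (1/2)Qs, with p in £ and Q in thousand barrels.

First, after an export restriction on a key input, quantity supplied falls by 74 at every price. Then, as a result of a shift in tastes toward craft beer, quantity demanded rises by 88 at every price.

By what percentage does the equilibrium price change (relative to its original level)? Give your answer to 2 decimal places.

Solve the original market: 388 - p = 2p - 350, hence p = 246 and Q = 142.
After the shift, demand is Qd = 476 - p and supply is Qs = 2p - 424.
Setting them equal: 476 - p = 2p - 424 → 900 = 3p, so p = 300 and Q = 176.
%Δp = (300 − 246) / 246 × 100 = +21.95%.

+21.95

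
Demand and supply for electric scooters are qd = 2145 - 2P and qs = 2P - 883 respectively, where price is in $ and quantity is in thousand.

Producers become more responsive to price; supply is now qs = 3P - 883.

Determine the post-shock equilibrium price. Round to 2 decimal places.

605.60

Initially, 2145 - 2P = 2P - 883, so 3028 = 4P and P = 757, q = 631.
The new curves are qd = 2145 - 2P (demand) and qs = 3P - 883 (supply).
Clearing the new market: 2145 - 2P = 3P - 883, so P = 605.6 and q = 933.8.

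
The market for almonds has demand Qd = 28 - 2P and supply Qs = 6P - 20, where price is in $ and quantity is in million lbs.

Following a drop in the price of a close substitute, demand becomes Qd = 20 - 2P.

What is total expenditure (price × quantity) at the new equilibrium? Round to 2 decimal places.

50.00

Solve the original market: 28 - 2P = 6P - 20, hence P = 6 and Q = 16.
The shock moves the curves to Qd = 20 - 2P and Qs = 6P - 20.
New equilibrium: 20 - 2P = 6P - 20 ⇒ 40 = 8P ⇒ P = 5, Q = 10.
New expenditure = 5 × 10 = 50.00.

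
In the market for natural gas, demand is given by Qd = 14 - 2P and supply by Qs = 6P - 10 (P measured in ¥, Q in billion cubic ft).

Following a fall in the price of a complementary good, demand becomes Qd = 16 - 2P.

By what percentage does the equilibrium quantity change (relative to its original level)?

Original equilibrium: 14 - 2P = 6P - 10 gives 24 = 8P, so P = 3 and Q = 8.
After the shift, demand is Qd = 16 - 2P and supply is Qs = 6P - 10.
New equilibrium: 16 - 2P = 6P - 10 ⇒ 26 = 8P ⇒ P = 3.25, Q = 9.5.
%ΔQ = (9.5 − 8) / 8 × 100 = +18.75%.

+18.75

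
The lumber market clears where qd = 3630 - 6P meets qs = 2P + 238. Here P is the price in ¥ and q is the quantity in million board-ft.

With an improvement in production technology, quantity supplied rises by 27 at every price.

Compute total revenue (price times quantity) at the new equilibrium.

Original equilibrium: 3630 - 6P = 2P + 238 gives 3392 = 8P, so P = 424 and q = 1086.
The shock moves the curves to qd = 3630 - 6P and qs = 2P + 265.
Clearing the new market: 3630 - 6P = 2P + 265, so P = 420.625 and q = 1106.25.
New expenditure = 420.625 × 1106.25 = 465316.40625.

465316.40625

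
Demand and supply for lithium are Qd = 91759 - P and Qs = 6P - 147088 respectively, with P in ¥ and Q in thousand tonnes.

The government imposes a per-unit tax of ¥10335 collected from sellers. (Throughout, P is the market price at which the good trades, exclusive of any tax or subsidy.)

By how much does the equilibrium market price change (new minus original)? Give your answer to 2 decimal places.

+8858.57

Solve the original market: 91759 - P = 6P - 147088, hence P = 34121 and Q = 57638.
Since sellers keep the price net of the tax, the effective supply curve becomes Qs = 6P - 209098.
New equilibrium: 91759 - P = 6P - 209098 ⇒ 300857 = 7P ⇒ P = 300857/7 ≈ 42979.5714, Q = 341456/7 ≈ 48779.4286.
ΔP = 42979.5714 − 34121 = +8858.57.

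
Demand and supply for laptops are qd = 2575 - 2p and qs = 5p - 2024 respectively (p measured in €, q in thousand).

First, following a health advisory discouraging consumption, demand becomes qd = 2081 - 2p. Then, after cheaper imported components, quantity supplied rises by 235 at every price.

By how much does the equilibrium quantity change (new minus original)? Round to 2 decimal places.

-285.71

Before the shock: 2575 - 2p = 5p - 2024 ⇒ 4599 = 7p ⇒ p = 657, q = 1261.
The new curves are qd = 2081 - 2p (demand) and qs = 5p - 1789 (supply).
Equate the new curves: 2081 - 2p = 5p - 1789, giving 3870 = 7p, p = 3870/7 ≈ 552.8571, q = 6827/7 ≈ 975.2857.
Δq = 975.2857 − 1261 = -285.71.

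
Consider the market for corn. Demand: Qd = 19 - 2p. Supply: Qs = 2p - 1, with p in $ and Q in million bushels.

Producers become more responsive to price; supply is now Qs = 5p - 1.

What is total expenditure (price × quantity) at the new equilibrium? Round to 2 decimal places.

37.96

Initially, 19 - 2p = 2p - 1, so 20 = 4p and p = 5, Q = 9.
The shock moves the curves to Qd = 19 - 2p and Qs = 5p - 1.
Equate the new curves: 19 - 2p = 5p - 1, giving 20 = 7p, p = 20/7 ≈ 2.8571, Q = 93/7 ≈ 13.2857.
New expenditure = 2.8571 × 13.2857 = 37.96.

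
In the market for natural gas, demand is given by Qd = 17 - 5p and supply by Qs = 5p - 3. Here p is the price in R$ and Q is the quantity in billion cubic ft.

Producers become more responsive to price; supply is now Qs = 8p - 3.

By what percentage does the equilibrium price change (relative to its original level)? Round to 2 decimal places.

Solve the original market: 17 - 5p = 5p - 3, hence p = 2 and Q = 7.
The new curves are Qd = 17 - 5p (demand) and Qs = 8p - 3 (supply).
New equilibrium: 17 - 5p = 8p - 3 ⇒ 20 = 13p ⇒ p = 20/13 ≈ 1.5385, Q = 121/13 ≈ 9.3077.
%Δp = (1.5385 − 2) / 2 × 100 = -23.08%.

-23.08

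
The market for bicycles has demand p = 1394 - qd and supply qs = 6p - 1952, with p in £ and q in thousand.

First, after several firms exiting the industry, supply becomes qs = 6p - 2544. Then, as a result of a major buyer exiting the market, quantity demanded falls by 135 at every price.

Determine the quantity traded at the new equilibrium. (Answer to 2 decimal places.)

715.71

Original equilibrium: 1394 - p = 6p - 1952 gives 3346 = 7p, so p = 478 and q = 916.
After the shift, demand is qd = 1259 - p and supply is qs = 6p - 2544.
Clearing the new market: 1259 - p = 6p - 2544, so p = 3803/7 ≈ 543.2857 and q = 5010/7 ≈ 715.7143.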